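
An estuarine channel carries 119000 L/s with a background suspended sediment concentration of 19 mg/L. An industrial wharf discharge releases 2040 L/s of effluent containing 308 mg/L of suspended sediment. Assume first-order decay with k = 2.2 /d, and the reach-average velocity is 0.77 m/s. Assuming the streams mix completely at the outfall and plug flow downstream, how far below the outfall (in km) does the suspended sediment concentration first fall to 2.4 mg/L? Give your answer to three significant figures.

Conservation of mass: C = (119000·19.00 + 2040·308.0) / 121000 = 2889000/121000 = 23.87 mg/L.
Set 23.87·exp(−k·t) = 2.4 → t = ln(23.87/2.4)/k = 90220 s = 25.06 h.
Distance = v·t = 0.77·90220 = 69470 m = 69.47 km.

69.5 km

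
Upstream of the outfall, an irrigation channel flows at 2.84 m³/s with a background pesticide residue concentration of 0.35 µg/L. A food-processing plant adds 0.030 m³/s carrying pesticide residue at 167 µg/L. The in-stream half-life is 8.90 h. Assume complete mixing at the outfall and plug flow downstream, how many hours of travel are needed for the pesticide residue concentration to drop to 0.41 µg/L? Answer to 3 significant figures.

20.9 h

Flow-weighted average: C = (2.840·0.3500 + 0.03000·167.0) / 2.870 = 6.004/2.870 = 2.092 µg/L.
Half-life 8.90 h → k = ln 2 / 8.90 = 0.07788 h⁻¹ = 1.869 d⁻¹.
2.092·exp(−k·t) = 0.41 → t = ln(2.092/0.41)/k = 75330 s = 20.93 h.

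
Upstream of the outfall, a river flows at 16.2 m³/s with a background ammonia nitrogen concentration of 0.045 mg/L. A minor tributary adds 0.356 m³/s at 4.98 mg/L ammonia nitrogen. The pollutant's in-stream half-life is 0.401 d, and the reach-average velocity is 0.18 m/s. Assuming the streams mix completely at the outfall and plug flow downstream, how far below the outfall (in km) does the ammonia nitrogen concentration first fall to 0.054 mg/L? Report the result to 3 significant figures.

After mixing, C = (16.20·0.04500 + 0.3560·4.980) / 16.56 = 2.502/16.56 = 0.1511 mg/L.
Half-life 0.401 d → k = ln 2 / 0.401 = 1.729 d⁻¹.
Set 0.1511·exp(−k·t) = 0.054 → t = ln(0.1511/0.054)/k = 51440 s = 14.29 h.
Distance = v·t = 0.18·51440 = 9259 m = 9.259 km.

9.26 km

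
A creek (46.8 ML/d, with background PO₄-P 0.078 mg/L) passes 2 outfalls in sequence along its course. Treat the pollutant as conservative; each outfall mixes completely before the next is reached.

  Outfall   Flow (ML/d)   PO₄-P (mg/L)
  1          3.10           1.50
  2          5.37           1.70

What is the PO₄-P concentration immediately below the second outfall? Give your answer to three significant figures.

0.315 mg/L

Below outfall 1: Q → 49.90 ML/d, C = (46.80·0.07800 + 3.100·1.500)/49.90 = 0.1663 mg/L.
Below outfall 2: Q → 55.27 ML/d, C = (49.90·0.1663 + 5.370·1.700)/55.27 = 0.3154 mg/L.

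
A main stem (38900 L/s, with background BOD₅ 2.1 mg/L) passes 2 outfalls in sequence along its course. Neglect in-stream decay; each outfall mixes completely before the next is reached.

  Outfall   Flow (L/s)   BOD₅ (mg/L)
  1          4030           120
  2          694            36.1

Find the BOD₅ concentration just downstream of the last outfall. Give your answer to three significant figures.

13.5 mg/L

Below outfall 1: Q → 42930 L/s, C = (38900·2.100 + 4030·120.0)/42930 = 13.17 mg/L.
Below outfall 2: Q → 43620 L/s, C = (42930·13.17 + 694.0·36.10)/43620 = 13.53 mg/L.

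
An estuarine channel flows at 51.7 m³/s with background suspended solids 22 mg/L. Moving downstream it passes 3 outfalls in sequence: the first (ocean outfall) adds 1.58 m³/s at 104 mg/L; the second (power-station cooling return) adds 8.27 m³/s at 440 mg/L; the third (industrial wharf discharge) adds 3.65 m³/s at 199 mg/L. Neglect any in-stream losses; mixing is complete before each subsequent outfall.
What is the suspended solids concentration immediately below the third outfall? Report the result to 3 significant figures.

Outfall 1: combined Q = 53.28 m³/s; C = (51.70·22.00 + 1.580·104.0)/53.28 = 24.43 mg/L.
Outfall 2: combined Q = 61.55 m³/s; C = (53.28·24.43 + 8.270·440.0)/61.55 = 80.27 mg/L.
Outfall 3: combined Q = 65.20 m³/s; C = (61.55·80.27 + 3.650·199.0)/65.20 = 86.92 mg/L.

86.9 mg/L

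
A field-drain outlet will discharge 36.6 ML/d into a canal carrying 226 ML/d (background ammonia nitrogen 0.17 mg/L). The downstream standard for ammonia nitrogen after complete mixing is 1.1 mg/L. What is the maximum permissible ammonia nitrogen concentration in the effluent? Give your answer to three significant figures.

6.84 mg/L

At the limit, (Qr·Cr + Qe·Cₑ)/(Qr + Qe) = 1.1:
Cₑ = (262.6·1.1 − 226.0·0.1700) / 36.60 = 6.843 mg/L.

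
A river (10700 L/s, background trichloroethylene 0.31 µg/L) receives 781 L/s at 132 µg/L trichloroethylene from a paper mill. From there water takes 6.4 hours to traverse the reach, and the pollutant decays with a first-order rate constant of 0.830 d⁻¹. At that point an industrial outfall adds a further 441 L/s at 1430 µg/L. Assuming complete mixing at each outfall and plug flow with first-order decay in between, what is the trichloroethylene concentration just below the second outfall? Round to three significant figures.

60.0 µg/L

Mixed concentration C = ΣQC/ΣQ = (10700·0.3100 + 781.0·132.0) / 11480 = 106400/11480 = 9.268 µg/L; combined flow 11480 L/s.
First-order decay: C = 9.268·exp(−k·t) = 9.268·0.8014 = 7.428 µg/L.
Second outfall: C = (11480·7.428 + 441.0·1430)/11920 = 60.05 µg/L.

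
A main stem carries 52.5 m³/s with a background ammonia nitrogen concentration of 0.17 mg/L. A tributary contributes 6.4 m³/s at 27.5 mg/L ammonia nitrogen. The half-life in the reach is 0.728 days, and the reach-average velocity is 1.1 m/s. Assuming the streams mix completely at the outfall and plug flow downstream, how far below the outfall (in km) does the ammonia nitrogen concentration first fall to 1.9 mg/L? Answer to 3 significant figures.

Conservation of mass: C = (52.50·0.1700 + 6.400·27.50) / 58.90 = 184.9/58.90 = 3.140 mg/L.
Half-life 0.728 d → k = ln 2 / 0.728 = 0.9521 d⁻¹.
Set 3.140·exp(−k·t) = 1.9 → t = ln(3.140/1.9)/k = 45580 s = 12.66 h.
Distance = v·t = 1.1·45580 = 50130 m = 50.13 km.

50.1 km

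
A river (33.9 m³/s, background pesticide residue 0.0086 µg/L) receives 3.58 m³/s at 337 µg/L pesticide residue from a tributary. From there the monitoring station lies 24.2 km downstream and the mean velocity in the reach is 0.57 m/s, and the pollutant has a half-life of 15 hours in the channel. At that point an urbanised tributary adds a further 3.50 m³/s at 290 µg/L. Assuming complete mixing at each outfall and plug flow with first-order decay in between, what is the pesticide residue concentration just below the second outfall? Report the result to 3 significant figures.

After mixing, C = (33.90·0.008600 + 3.580·337.0) / 37.48 = 1207/37.48 = 32.20 µg/L; combined flow 37.48 m³/s.
Travel time t = 24.2·1000 / 0.57 = 42460 s = 11.79 h.
Half-life 15 h → k = ln 2 / 15 = 0.04621 h⁻¹ = 1.109 d⁻¹.
After decay, C = 32.20 × e^(−kt) = 32.20 × 0.5799 = 18.67 µg/L.
Second outfall: C = (37.48·18.67 + 3.500·290.0)/40.98 = 41.84 µg/L.

41.8 µg/L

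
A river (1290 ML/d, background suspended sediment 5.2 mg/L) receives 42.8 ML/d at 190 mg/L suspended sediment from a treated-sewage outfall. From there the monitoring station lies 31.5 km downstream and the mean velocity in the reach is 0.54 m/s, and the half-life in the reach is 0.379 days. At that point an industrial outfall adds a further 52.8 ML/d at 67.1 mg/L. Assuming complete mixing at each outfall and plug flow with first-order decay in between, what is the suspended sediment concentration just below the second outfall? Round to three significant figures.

Flow-weighted average: C = (1290·5.200 + 42.80·190.0) / 1333 = 14840/1333 = 11.13 mg/L; combined flow 1333 ML/d.
Travel time t = 31.5·1000 / 0.54 = 58330 s = 16.20 h.
Half-life 0.379 d → k = ln 2 / 0.379 = 1.829 d⁻¹.
Applying C = C₀e^(−kt): 11.13 × 0.2909 = 3.239 mg/L.
Second outfall: C = (1333·3.239 + 52.80·67.10)/1386 = 5.673 mg/L.

5.67 mg/L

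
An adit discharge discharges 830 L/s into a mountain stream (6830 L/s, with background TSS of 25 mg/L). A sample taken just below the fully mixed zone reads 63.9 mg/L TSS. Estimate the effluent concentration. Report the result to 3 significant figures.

384 mg/L

Mass balance: 6830·25.00 + 830.0·Cₑ = 7660·63.90
→ Cₑ = (7660·63.90 − 6830·25.00) / 830.0 = 384.0 mg/L.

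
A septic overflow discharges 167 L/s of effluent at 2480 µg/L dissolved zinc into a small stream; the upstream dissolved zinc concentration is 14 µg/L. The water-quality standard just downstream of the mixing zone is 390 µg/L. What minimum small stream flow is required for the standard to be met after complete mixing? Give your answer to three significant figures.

928 L/s

Set C_mix = 390: (Q·14.00 + 167.0·2480) / (Q + 167.0) = 390
→ Q = 167.0·(2480 − 390)/(390 − 14.00) = 928.3 L/s.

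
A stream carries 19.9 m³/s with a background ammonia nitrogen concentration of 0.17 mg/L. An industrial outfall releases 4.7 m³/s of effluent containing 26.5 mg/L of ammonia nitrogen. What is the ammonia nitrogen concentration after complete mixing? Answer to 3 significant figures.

After mixing, C = (19.90·0.1700 + 4.700·26.50) / 24.60 = 127.9/24.60 = 5.201 mg/L.

5.20 mg/L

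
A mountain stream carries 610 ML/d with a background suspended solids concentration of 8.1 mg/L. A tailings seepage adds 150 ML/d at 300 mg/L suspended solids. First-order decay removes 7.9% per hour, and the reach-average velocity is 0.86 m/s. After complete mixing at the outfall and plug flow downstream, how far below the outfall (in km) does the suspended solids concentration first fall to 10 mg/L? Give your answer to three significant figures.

70.8 km

Mixed concentration C = ΣQC/ΣQ = (610.0·8.100 + 150.0·300.0) / 760.0 = 49940/760.0 = 65.71 mg/L.
7.9%/h lost → k = −ln(1 − 0.079) = 0.08230 h⁻¹.
Set 65.71·exp(−k·t) = 10 → t = ln(65.71/10)/k = 82360 s = 22.88 h.
Distance = v·t = 0.86·82360 = 70830 m = 70.83 km.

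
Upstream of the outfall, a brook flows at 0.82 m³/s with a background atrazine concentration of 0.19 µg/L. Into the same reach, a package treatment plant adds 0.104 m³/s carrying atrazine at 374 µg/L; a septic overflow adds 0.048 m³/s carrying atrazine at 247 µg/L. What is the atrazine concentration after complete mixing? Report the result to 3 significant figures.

Conservation of mass: C = (0.8200·0.1900 + 0.1040·374.0 + 0.04800·247.0) / 0.9720 = 50.91/0.9720 = 52.37 µg/L.

52.4 µg/L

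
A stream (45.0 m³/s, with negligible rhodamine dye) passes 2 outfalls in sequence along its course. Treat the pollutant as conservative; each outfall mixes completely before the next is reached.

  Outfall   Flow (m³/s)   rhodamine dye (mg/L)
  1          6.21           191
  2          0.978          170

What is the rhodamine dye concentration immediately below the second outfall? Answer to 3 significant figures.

Below outfall 1: Q → 51.21 m³/s, C = (45.00·0 + 6.210·191.0)/51.21 = 23.16 mg/L.
Below outfall 2: Q → 52.19 m³/s, C = (51.21·23.16 + 0.9780·170.0)/52.19 = 25.91 mg/L.

25.9 mg/L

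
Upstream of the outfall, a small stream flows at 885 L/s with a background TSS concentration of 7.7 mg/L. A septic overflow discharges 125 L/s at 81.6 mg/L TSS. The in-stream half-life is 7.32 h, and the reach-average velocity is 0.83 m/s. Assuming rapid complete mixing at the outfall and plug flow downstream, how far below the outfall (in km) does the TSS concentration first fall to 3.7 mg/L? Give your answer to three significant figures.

47.8 km

Conservation of mass: C = (885.0·7.700 + 125.0·81.60) / 1010 = 17010/1010 = 16.85 mg/L.
Half-life 7.32 h → k = ln 2 / 7.32 = 0.09469 h⁻¹ = 2.273 d⁻¹.
Set 16.85·exp(−k·t) = 3.7 → t = ln(16.85/3.7)/k = 57630 s = 16.01 h.
Distance = v·t = 0.83·57630 = 47830 m = 47.83 km.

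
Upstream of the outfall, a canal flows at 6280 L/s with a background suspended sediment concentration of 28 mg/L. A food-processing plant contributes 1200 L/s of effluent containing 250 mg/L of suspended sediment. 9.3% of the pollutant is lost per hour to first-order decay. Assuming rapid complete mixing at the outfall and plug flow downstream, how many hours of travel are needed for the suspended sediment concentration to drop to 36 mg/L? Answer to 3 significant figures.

5.83 h

Mixed concentration C = ΣQC/ΣQ = (6280·28.00 + 1200·250.0) / 7480 = 475800/7480 = 63.61 mg/L.
9.3%/h lost → k = −ln(1 − 0.093) = 0.09761 h⁻¹.
63.61·exp(−k·t) = 36 → t = ln(63.61/36)/k = 21000 s = 5.833 h.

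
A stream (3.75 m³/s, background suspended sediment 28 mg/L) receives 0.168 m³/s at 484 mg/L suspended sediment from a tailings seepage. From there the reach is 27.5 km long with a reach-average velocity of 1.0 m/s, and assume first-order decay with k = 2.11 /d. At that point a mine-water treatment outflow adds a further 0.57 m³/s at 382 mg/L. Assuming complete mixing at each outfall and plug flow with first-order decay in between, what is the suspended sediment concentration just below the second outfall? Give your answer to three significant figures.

Mass balance: C = (3.750·28.00 + 0.1680·484.0) / 3.918 = 186.3/3.918 = 47.55 mg/L; combined flow 3.918 m³/s.
Travel time t = 27.5·1000 / 1.0 = 27500 s = 7.639 h.
First-order decay: C = 47.55·exp(−k·t) = 47.55·0.5109 = 24.29 mg/L.
Second outfall: C = (3.918·24.29 + 0.5700·382.0)/4.488 = 69.73 mg/L.

69.7 mg/L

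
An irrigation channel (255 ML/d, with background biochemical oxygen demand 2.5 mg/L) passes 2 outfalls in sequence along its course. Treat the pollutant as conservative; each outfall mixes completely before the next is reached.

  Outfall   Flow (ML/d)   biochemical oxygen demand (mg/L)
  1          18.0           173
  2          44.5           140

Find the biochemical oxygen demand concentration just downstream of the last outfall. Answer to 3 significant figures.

31.4 mg/L

After outfall 1: Q = 255.0 + 18.00 = 273.0 ML/d; C = (255.0·2.500 + 18.00·173.0)/273.0 = 13.74 mg/L.
After outfall 2: Q = 273.0 + 44.50 = 317.5 ML/d; C = (273.0·13.74 + 44.50·140.0)/317.5 = 31.44 mg/L.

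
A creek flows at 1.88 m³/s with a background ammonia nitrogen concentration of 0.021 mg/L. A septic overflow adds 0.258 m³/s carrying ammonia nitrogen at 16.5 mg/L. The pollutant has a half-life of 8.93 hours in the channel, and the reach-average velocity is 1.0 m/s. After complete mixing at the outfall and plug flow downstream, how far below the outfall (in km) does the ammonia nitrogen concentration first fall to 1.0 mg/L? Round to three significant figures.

Conservation of mass: C = (1.880·0.02100 + 0.2580·16.50) / 2.138 = 4.296/2.138 = 2.010 mg/L.
Half-life 8.93 h → k = ln 2 / 8.93 = 0.07762 h⁻¹ = 1.863 d⁻¹.
Set 2.010·exp(−k·t) = 1.0 → t = ln(2.010/1.0)/k = 32370 s = 8.992 h.
Distance = v·t = 1.0·32370 = 32370 m = 32.37 km.

32.4 km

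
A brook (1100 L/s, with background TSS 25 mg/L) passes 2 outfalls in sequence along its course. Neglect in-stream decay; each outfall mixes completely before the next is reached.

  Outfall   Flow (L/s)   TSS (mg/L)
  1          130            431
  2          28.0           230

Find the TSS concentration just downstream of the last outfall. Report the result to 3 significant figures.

After outfall 1: Q = 1100 + 130.0 = 1230 L/s; C = (1100·25.00 + 130.0·431.0)/1230 = 67.91 mg/L.
After outfall 2: Q = 1230 + 28.00 = 1258 L/s; C = (1230·67.91 + 28.00·230.0)/1258 = 71.52 mg/L.

71.5 mg/L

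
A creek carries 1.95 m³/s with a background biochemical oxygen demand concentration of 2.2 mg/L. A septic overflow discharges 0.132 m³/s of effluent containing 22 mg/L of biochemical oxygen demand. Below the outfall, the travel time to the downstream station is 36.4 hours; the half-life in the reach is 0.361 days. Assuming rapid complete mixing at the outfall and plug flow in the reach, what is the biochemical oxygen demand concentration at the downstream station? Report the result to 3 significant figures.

0.188 mg/L

Flow-weighted average: C = (1.950·2.200 + 0.1320·22.00) / 2.082 = 7.194/2.082 = 3.455 mg/L.
Half-life 0.361 d → k = ln 2 / 0.361 = 1.920 d⁻¹.
Decay over the reach: 3.455·exp(−kt) = 3.455·0.05436 = 0.1878 mg/L.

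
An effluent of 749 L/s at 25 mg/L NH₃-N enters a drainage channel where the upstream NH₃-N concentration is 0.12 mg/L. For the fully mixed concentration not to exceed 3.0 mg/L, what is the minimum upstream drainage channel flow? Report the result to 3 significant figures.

Set C_mix = 3.0: (Q·0.1200 + 749.0·25.00) / (Q + 749.0) = 3.0
→ Q = 749.0·(25.00 − 3.0)/(3.0 − 0.1200) = 5722 L/s.

5720 L/s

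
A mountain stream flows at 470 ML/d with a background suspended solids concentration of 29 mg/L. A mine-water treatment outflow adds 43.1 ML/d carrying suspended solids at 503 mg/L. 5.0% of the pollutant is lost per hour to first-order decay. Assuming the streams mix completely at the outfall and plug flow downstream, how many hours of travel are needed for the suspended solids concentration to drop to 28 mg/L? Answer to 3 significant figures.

17.5 h

Flow-weighted average: C = (470.0·29.00 + 43.10·503.0) / 513.1 = 35310/513.1 = 68.82 mg/L.
5.0%/h lost → k = −ln(1 − 0.05) = 0.05129 h⁻¹.
68.82·exp(−k·t) = 28 → t = ln(68.82/28)/k = 63110 s = 17.53 h.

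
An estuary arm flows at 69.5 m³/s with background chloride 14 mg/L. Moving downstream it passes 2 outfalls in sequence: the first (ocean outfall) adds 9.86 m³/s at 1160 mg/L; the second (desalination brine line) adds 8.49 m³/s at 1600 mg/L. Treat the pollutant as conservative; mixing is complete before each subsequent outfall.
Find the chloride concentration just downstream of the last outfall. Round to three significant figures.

296 mg/L

Outfall 1: combined Q = 79.36 m³/s; C = (69.50·14.00 + 9.860·1160)/79.36 = 156.4 mg/L.
Outfall 2: combined Q = 87.85 m³/s; C = (79.36·156.4 + 8.490·1600)/87.85 = 295.9 mg/L.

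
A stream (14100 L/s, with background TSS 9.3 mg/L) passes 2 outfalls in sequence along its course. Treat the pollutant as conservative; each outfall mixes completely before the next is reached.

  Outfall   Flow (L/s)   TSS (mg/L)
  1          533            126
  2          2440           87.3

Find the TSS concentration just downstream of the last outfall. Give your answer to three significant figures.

24.1 mg/L

Outfall 1: combined Q = 14630 L/s; C = (14100·9.300 + 533.0·126.0)/14630 = 13.55 mg/L.
Outfall 2: combined Q = 17070 L/s; C = (14630·13.55 + 2440·87.30)/17070 = 24.09 mg/L.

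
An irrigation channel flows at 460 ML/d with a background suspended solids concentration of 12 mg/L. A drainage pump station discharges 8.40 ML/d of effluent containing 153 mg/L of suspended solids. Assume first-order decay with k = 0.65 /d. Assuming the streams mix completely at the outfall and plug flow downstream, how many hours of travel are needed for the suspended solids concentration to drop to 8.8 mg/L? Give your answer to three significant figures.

Conservation of mass: C = (460.0·12.00 + 8.400·153.0) / 468.4 = 6805/468.4 = 14.53 mg/L.
14.53·exp(−k·t) = 8.8 → t = ln(14.53/8.8)/k = 66640 s = 18.51 h.

18.5 h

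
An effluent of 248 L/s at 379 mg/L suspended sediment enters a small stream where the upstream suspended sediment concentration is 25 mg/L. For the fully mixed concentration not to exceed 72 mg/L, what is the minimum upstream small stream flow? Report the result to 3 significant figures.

Set C_mix = 72: (Q·25.00 + 248.0·379.0) / (Q + 248.0) = 72
→ Q = 248.0·(379.0 − 72)/(72 − 25.00) = 1620 L/s.

1620 L/s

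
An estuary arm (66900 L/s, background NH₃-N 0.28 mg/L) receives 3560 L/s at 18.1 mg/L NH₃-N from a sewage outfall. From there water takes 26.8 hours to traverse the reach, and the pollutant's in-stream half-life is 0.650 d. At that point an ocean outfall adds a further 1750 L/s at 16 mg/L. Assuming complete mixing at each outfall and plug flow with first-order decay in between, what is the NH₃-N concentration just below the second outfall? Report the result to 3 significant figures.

Mass balance: C = (66900·0.2800 + 3560·18.10) / 70460 = 83170/70460 = 1.180 mg/L; combined flow 70460 L/s.
Half-life 0.650 d → k = ln 2 / 0.650 = 1.066 d⁻¹.
Decay over the reach: 1.180·exp(−kt) = 1.180·0.3040 = 0.3588 mg/L.
At the second outfall, C = (70460·0.3588 + 1750·16.00) / (70460 + 1750) = 0.7379 mg/L.

0.738 mg/L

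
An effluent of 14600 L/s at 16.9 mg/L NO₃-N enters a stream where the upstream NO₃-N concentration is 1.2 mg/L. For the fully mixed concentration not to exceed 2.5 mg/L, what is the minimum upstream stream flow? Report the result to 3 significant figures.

Set C_mix = 2.5: (Q·1.200 + 14600·16.90) / (Q + 14600) = 2.5
→ Q = 14600·(16.90 − 2.5)/(2.5 − 1.200) = 161700 L/s.

162000 L/s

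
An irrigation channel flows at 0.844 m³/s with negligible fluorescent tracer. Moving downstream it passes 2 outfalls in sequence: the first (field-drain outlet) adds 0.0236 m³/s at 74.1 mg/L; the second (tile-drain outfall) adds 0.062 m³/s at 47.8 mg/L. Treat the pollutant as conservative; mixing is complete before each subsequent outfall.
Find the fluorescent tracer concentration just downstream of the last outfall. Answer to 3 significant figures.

Outfall 1: combined Q = 0.8676 m³/s; C = (0.8440·0 + 0.02360·74.10)/0.8676 = 2.016 mg/L.
Outfall 2: combined Q = 0.9296 m³/s; C = (0.8676·2.016 + 0.06200·47.80)/0.9296 = 5.069 mg/L.

5.07 mg/L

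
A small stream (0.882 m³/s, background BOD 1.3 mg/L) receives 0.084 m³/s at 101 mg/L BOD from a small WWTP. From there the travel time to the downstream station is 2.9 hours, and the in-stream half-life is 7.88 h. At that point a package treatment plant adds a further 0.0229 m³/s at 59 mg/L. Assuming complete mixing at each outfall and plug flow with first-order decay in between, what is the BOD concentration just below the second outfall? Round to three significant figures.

Mass balance: C = (0.8820·1.300 + 0.08400·101.0) / 0.9660 = 9.631/0.9660 = 9.970 mg/L; combined flow 0.9660 m³/s.
Half-life 7.88 h → k = ln 2 / 7.88 = 0.08796 h⁻¹ = 2.111 d⁻¹.
Decay over the reach: 9.970·exp(−kt) = 9.970·0.7748 = 7.725 mg/L.
At the second outfall, C = (0.9660·7.725 + 0.02290·59.00) / (0.9660 + 0.02290) = 8.912 mg/L.

8.91 mg/L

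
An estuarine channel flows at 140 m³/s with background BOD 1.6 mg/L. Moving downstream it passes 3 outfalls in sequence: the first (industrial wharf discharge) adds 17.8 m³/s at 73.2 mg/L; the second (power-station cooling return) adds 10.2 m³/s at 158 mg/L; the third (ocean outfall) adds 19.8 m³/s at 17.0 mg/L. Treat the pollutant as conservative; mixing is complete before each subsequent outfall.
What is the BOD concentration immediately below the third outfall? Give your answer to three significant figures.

Below outfall 1: Q → 157.8 m³/s, C = (140.0·1.600 + 17.80·73.20)/157.8 = 9.677 mg/L.
Below outfall 2: Q → 168.0 m³/s, C = (157.8·9.677 + 10.20·158.0)/168.0 = 18.68 mg/L.
Below outfall 3: Q → 187.8 m³/s, C = (168.0·18.68 + 19.80·17.00)/187.8 = 18.50 mg/L.

18.5 mg/L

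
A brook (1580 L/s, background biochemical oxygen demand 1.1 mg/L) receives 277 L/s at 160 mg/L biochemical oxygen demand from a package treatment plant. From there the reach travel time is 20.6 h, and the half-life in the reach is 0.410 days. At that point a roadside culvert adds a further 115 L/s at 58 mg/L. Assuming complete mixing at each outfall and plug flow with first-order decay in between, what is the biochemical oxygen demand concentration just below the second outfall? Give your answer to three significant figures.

After mixing, C = (1580·1.100 + 277.0·160.0) / 1857 = 46060/1857 = 24.80 mg/L; combined flow 1857 L/s.
Half-life 0.410 d → k = ln 2 / 0.410 = 1.691 d⁻¹.
Applying C = C₀e^(−kt): 24.80 × 0.2343 = 5.811 mg/L.
At the second outfall, C = (1857·5.811 + 115.0·58.00) / (1857 + 115.0) = 8.855 mg/L.

8.85 mg/L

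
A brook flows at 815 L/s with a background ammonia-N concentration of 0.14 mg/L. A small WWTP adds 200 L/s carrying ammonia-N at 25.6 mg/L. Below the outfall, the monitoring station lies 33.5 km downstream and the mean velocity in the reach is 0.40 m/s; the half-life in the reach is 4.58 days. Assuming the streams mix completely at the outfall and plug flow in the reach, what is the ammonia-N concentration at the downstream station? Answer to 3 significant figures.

4.45 mg/L

After mixing, C = (815.0·0.1400 + 200.0·25.60) / 1015 = 5234/1015 = 5.157 mg/L.
Travel time t = 33.5·1000 / 0.40 = 83750 s = 23.26 h.
Half-life 4.58 d → k = ln 2 / 4.58 = 0.1513 d⁻¹.
After decay, C = 5.157 × e^(−kt) = 5.157 × 0.8636 = 4.453 mg/L.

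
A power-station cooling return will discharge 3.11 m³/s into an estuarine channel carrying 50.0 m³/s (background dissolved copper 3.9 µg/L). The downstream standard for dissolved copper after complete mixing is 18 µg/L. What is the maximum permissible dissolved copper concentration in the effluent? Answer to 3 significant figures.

At the limit, (Qr·Cr + Qe·Cₑ)/(Qr + Qe) = 18:
Cₑ = (53.11·18 − 50.00·3.900) / 3.110 = 244.7 µg/L.

245 µg/L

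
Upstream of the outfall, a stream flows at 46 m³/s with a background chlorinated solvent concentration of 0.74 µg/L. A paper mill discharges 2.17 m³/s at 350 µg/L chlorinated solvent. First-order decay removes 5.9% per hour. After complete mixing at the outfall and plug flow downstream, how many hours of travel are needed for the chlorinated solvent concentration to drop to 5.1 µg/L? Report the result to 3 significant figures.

Mixed concentration C = ΣQC/ΣQ = (46.00·0.7400 + 2.170·350.0) / 48.17 = 793.5/48.17 = 16.47 µg/L.
5.9%/h lost → k = −ln(1 − 0.059) = 0.06081 h⁻¹.
16.47·exp(−k·t) = 5.1 → t = ln(16.47/5.1)/k = 69410 s = 19.28 h.

19.3 h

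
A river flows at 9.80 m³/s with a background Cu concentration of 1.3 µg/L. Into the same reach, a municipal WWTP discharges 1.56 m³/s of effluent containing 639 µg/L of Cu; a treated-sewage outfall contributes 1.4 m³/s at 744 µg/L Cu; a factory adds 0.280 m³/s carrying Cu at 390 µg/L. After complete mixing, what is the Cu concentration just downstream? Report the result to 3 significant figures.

166 µg/L

Mass balance: C = (9.800·1.300 + 1.560·639.0 + 1.400·744.0 + 0.2800·390.0) / 13.04 = 2160/13.04 = 165.7 µg/L.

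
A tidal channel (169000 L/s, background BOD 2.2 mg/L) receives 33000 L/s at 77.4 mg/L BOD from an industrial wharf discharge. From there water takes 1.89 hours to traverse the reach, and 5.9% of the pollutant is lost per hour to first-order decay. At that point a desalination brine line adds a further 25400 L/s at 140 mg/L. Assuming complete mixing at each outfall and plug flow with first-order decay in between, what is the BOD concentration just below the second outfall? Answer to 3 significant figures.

After mixing, C = (169000·2.200 + 33000·77.40) / 202000 = 2926000/202000 = 14.49 mg/L; combined flow 202000 L/s.
5.9%/h lost → k = −ln(1 − 0.059) = 0.06081 h⁻¹.
After decay, C = 14.49 × e^(−kt) = 14.49 × 0.8914 = 12.91 mg/L.
Second outfall: C = (202000·12.91 + 25400·140.0)/227400 = 27.11 mg/L.

27.1 mg/L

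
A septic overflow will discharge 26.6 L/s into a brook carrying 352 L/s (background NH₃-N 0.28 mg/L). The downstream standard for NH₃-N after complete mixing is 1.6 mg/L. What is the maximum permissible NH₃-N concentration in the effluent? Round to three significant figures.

At the limit, (Qr·Cr + Qe·Cₑ)/(Qr + Qe) = 1.6:
Cₑ = (378.6·1.6 − 352.0·0.2800) / 26.60 = 19.07 mg/L.

19.1 mg/L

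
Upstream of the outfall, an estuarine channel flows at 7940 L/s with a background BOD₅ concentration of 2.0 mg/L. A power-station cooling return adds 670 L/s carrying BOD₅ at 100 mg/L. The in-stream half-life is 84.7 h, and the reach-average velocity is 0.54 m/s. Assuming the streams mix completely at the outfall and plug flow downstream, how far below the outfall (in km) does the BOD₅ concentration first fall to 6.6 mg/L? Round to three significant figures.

Conservation of mass: C = (7940·2.000 + 670.0·100.0) / 8610 = 82880/8610 = 9.626 mg/L.
Half-life 84.7 h → k = ln 2 / 84.7 = 0.008184 h⁻¹ = 0.1964 d⁻¹.
Set 9.626·exp(−k·t) = 6.6 → t = ln(9.626/6.6)/k = 166000 s = 46.12 h.
Distance = v·t = 0.54·166000 = 89650 m = 89.65 km.

89.7 km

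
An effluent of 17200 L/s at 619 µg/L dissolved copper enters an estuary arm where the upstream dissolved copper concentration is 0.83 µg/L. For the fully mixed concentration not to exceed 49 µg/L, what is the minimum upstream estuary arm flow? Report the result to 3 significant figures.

Set C_mix = 49: (Q·0.8300 + 17200·619.0) / (Q + 17200) = 49
→ Q = 17200·(619.0 − 49)/(49 − 0.8300) = 203500 L/s.

204000 L/s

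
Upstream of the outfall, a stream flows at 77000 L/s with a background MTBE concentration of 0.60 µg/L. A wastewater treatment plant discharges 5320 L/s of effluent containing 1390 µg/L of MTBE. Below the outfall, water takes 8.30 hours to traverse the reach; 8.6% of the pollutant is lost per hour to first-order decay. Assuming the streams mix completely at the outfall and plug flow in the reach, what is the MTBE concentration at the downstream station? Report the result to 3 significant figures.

42.9 µg/L

Conservation of mass: C = (77000·0.6000 + 5320·1390) / 82320 = 7441000/82320 = 90.39 µg/L.
8.6%/h lost → k = −ln(1 − 0.086) = 0.08992 h⁻¹.
After decay, C = 90.39 × e^(−kt) = 90.39 × 0.4741 = 42.85 µg/L.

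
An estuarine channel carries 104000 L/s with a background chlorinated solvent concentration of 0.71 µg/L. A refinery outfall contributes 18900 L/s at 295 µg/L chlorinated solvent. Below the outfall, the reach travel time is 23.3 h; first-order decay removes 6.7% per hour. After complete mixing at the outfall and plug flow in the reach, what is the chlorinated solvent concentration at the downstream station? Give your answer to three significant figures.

9.13 µg/L

Flow-weighted average: C = (104000·0.7100 + 18900·295.0) / 122900 = 5649000/122900 = 45.97 µg/L.
6.7%/h lost → k = −ln(1 − 0.067) = 0.06935 h⁻¹.
After decay, C = 45.97 × e^(−kt) = 45.97 × 0.1987 = 9.135 µg/L.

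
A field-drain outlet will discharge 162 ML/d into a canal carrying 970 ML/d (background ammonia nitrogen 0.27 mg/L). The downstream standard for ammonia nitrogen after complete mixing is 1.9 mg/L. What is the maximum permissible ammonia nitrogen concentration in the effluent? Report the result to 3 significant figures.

At the limit, (Qr·Cr + Qe·Cₑ)/(Qr + Qe) = 1.9:
Cₑ = (1132·1.9 − 970.0·0.2700) / 162.0 = 11.66 mg/L.

11.7 mg/L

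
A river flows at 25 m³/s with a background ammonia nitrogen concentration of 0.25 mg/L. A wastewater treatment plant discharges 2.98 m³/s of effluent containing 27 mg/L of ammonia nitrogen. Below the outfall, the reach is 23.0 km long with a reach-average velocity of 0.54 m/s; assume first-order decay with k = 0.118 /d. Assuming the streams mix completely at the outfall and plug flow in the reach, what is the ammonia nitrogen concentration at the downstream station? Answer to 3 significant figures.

2.92 mg/L

Conservation of mass: C = (25.00·0.2500 + 2.980·27.00) / 27.98 = 86.71/27.98 = 3.099 mg/L.
Travel time t = 23.0·1000 / 0.54 = 42590 s = 11.83 h.
Applying C = C₀e^(−kt): 3.099 × 0.9435 = 2.924 mg/L.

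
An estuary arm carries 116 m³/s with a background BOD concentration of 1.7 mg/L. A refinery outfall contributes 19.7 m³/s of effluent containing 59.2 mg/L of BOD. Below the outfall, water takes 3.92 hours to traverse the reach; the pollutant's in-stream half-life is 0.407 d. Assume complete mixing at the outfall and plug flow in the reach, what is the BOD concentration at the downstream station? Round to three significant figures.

7.61 mg/L

After mixing, C = (116.0·1.700 + 19.70·59.20) / 135.7 = 1363/135.7 = 10.05 mg/L.
Half-life 0.407 d → k = ln 2 / 0.407 = 1.703 d⁻¹.
Applying C = C₀e^(−kt): 10.05 × 0.7572 = 7.608 mg/L.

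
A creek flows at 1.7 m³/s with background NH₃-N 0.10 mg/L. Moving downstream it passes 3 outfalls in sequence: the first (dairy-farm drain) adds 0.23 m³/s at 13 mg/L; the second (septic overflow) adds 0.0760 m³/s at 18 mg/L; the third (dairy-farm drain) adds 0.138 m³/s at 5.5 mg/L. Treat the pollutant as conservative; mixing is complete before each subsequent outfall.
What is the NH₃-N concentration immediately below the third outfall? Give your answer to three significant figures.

2.47 mg/L

Below outfall 1: Q → 1.930 m³/s, C = (1.700·0.1000 + 0.2300·13.00)/1.930 = 1.637 mg/L.
Below outfall 2: Q → 2.006 m³/s, C = (1.930·1.637 + 0.07600·18.00)/2.006 = 2.257 mg/L.
Below outfall 3: Q → 2.144 m³/s, C = (2.006·2.257 + 0.1380·5.500)/2.144 = 2.466 mg/L.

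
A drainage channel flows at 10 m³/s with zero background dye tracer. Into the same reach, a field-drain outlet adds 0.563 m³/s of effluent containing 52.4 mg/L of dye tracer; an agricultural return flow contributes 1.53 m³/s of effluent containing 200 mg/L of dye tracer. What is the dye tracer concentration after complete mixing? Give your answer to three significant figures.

Flow-weighted average: C = (10.00·0 + 0.5630·52.40 + 1.530·200.0) / 12.09 = 335.5/12.09 = 27.74 mg/L.

27.7 mg/L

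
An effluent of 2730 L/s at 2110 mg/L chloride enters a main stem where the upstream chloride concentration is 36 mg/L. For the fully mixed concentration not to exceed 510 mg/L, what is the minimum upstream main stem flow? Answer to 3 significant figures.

Set C_mix = 510: (Q·36.00 + 2730·2110) / (Q + 2730) = 510
→ Q = 2730·(2110 − 510)/(510 − 36.00) = 9215 L/s.

9220 L/s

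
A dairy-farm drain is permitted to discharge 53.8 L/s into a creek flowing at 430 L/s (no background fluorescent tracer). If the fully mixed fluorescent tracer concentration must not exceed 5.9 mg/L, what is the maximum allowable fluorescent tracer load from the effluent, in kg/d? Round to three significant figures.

247 kg/d

Mass balance at the limit: 430.0·0 + 53.80·Cₑ = 483.8·5.9 → Cₑ = 53.06 mg/L.
53.80 L/s = 0.05380 m³/s. Load = 0.05380 m³/s × 53.06 g/m³ × 86 400 s/d = 246.6 kg/d.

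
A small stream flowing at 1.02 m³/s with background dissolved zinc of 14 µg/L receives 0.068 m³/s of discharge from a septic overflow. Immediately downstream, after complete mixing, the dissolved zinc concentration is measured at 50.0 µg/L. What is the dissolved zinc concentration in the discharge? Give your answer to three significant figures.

Mass balance: 1.020·14.00 + 0.06800·Cₑ = 1.088·50.00
→ Cₑ = (1.088·50.00 − 1.020·14.00) / 0.06800 = 590.0 µg/L.

590 µg/L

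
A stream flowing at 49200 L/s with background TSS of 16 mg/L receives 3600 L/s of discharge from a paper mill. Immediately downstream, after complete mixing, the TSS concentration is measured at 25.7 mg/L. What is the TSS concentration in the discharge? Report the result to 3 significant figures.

158 mg/L

Mass balance: 49200·16.00 + 3600·Cₑ = 52800·25.70
→ Cₑ = (52800·25.70 − 49200·16.00) / 3600 = 158.3 mg/L.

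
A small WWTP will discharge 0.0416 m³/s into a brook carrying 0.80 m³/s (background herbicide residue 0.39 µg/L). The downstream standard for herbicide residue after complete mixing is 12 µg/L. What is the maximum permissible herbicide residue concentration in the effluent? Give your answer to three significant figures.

At the limit, (Qr·Cr + Qe·Cₑ)/(Qr + Qe) = 12:
Cₑ = (0.8416·12 − 0.8000·0.3900) / 0.04160 = 235.3 µg/L.

235 µg/L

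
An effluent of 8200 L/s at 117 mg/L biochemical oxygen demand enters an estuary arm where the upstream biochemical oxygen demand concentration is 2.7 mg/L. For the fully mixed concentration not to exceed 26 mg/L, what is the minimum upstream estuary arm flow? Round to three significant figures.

Set C_mix = 26: (Q·2.700 + 8200·117.0) / (Q + 8200) = 26
→ Q = 8200·(117.0 − 26)/(26 − 2.700) = 32030 L/s.

32000 L/s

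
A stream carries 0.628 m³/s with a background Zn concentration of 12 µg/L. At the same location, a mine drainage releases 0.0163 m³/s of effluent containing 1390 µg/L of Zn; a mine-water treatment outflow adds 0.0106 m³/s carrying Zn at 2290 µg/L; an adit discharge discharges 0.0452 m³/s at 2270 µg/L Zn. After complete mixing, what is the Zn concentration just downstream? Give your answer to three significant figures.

Flow-weighted average: C = (0.6280·12.00 + 0.01630·1390 + 0.01060·2290 + 0.04520·2270) / 0.7001 = 157.1/0.7001 = 224.4 µg/L.

224 µg/L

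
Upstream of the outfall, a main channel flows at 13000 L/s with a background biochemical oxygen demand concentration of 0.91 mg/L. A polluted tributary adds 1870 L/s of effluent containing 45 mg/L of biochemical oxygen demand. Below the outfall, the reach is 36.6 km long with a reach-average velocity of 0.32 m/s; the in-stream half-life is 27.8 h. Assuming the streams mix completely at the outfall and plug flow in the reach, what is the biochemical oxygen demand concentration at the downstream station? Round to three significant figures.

Conservation of mass: C = (13000·0.9100 + 1870·45.00) / 14870 = 95980/14870 = 6.455 mg/L.
Travel time t = 36.6·1000 / 0.32 = 114400 s = 31.77 h.
Half-life 27.8 h → k = ln 2 / 27.8 = 0.02493 h⁻¹ = 0.5984 d⁻¹.
First-order decay: C = 6.455·exp(−k·t) = 6.455·0.4529 = 2.923 mg/L.

2.92 mg/L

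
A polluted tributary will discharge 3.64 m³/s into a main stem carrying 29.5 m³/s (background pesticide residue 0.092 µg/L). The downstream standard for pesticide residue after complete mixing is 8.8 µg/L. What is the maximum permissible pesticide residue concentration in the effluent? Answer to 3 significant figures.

At the limit, (Qr·Cr + Qe·Cₑ)/(Qr + Qe) = 8.8:
Cₑ = (33.14·8.8 − 29.50·0.09200) / 3.640 = 79.37 µg/L.

79.4 µg/L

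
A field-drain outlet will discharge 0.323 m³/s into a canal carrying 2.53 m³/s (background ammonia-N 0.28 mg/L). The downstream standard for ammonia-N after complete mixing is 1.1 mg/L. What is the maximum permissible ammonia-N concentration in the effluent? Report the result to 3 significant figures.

7.52 mg/L

At the limit, (Qr·Cr + Qe·Cₑ)/(Qr + Qe) = 1.1:
Cₑ = (2.853·1.1 − 2.530·0.2800) / 0.3230 = 7.523 mg/L.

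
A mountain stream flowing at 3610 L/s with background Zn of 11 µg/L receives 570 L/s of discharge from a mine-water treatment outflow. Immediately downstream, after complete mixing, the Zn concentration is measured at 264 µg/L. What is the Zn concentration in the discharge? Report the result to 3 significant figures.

Mass balance: 3610·11.00 + 570.0·Cₑ = 4180·264.0
→ Cₑ = (4180·264.0 − 3610·11.00) / 570.0 = 1866 µg/L.

1870 µg/L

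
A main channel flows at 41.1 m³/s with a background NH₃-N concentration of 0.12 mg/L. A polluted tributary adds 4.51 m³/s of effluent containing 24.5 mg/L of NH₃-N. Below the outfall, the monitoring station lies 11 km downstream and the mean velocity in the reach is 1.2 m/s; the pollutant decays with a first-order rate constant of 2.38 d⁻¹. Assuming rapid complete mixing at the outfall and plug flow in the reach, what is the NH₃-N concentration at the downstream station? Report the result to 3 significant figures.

1.97 mg/L

After mixing, C = (41.10·0.1200 + 4.510·24.50) / 45.61 = 115.4/45.61 = 2.531 mg/L.
Travel time t = 11·1000 / 1.2 = 9167 s = 2.546 h.
Applying C = C₀e^(−kt): 2.531 × 0.7769 = 1.966 mg/L.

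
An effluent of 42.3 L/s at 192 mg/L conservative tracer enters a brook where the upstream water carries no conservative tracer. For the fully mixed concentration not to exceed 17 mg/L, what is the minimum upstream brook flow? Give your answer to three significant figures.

435 L/s

Set C_mix = 17: (Q·0 + 42.30·192.0) / (Q + 42.30) = 17
→ Q = 42.30·(192.0 − 17)/(17 − 0) = 435.4 L/s.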